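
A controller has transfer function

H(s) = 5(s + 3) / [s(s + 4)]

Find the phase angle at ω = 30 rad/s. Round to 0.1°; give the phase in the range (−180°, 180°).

-88.1°

At s = jω = j30:
zero (s+3): 3 + j30 → |·| = √(3²+30²) = √909 ≈ 30.15, ∠ = arctan(30/3) ≈ 84.29°
pole (s+4): 4 + j30 → |·| = √(4²+30²) = √916 ≈ 30.265, ∠ = arctan(30/4) ≈ 82.41°
pole at origin: |s| = 30, ∠ = 90.00° (in denominator)
∠H = 84.29° − 172.41° = -88.12°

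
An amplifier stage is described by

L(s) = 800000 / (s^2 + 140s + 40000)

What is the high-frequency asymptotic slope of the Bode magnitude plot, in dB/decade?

-40 dB/decade

Each pole contributes −20 dB/decade at high frequency; each zero contributes +20 dB/decade.
Net: 0 zero(s) − 2 pole(s) → -40 dB/decade.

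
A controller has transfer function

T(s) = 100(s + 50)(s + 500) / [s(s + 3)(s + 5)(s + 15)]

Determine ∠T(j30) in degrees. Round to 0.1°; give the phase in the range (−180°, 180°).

76.1°

At s = jω = j30:
zero (s+50): 50 + j30 → |·| = √(50²+30²) = √3400 ≈ 58.31, ∠ = arctan(30/50) ≈ 30.96°
zero (s+500): 500 + j30 → |·| = √(500²+30²) = √250900 ≈ 500.9, ∠ = arctan(30/500) ≈ 3.43°
pole (s+3): 3 + j30 → |·| = √(3²+30²) = √909 ≈ 30.15, ∠ = arctan(30/3) ≈ 84.29°
pole (s+5): 5 + j30 → |·| = √(5²+30²) = √925 ≈ 30.414, ∠ = arctan(30/5) ≈ 80.54°
pole (s+15): 15 + j30 → |·| = √(15²+30²) = √1125 ≈ 33.541, ∠ = arctan(30/15) ≈ 63.43°
pole at origin: |s| = 30, ∠ = 90.00° (in denominator)
∠T = 34.39° − 318.26° = -283.87° ≡ 76.13° (principal value)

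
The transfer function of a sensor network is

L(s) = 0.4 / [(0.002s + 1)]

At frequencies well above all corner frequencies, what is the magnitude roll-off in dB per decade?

-20 dB/decade

Each pole contributes −20 dB/decade at high frequency; each zero contributes +20 dB/decade.
Net: 0 zero(s) − 1 pole(s) → -20 dB/decade.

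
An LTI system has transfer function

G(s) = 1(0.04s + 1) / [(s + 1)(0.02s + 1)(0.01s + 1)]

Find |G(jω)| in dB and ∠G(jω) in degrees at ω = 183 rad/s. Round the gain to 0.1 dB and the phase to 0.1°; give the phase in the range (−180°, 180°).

At ω = 183 rad/s:
zero (1 + j183·0.04) = 1 + j7.32 → |·| ≈ 7.388, ∠ ≈ 82.22°
pole (1 + j183·1) = 1 + j183 → |·| ≈ 183, ∠ ≈ 89.69°
pole (1 + j183·0.02) = 1 + j3.66 → |·| ≈ 3.7942, ∠ ≈ 74.72°
pole (1 + j183·0.01) = 1 + j1.83 → |·| ≈ 2.0854, ∠ ≈ 61.35°
|G| = 1 · 7.388 / (183 · 3.7942 · 2.0854) ≈ 0.0051023
Gain = 20 log₁₀(0.0051023) ≈ -45.84 dB
∠G = (82.22°) − (89.69° + 74.72° + 61.35°) = -143.54°

-45.8 dB, -143.5°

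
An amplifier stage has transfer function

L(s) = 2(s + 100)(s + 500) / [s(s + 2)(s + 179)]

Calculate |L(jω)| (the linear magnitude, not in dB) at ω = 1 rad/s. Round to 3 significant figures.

250

At s = jω = j1:
zero (s+100): 100 + j1 → |·| = √(100²+1²) = √10001 ≈ 100, ∠ = arctan(1/100) ≈ 0.57°
zero (s+500): 500 + j1 → |·| = √(500²+1²) = √250001 ≈ 500, ∠ = arctan(1/500) ≈ 0.11°
pole (s+2): 2 + j1 → |·| = √(2²+1²) = √5 ≈ 2.2361, ∠ = arctan(1/2) ≈ 26.57°
pole (s+179): 179 + j1 → |·| = √(179²+1²) = √32042 ≈ 179, ∠ = arctan(1/179) ≈ 0.32°
pole at origin: |s| = 1, ∠ = 90.00° (in denominator)
|L| = 2 · 50000 / 400.26 ≈ 249.84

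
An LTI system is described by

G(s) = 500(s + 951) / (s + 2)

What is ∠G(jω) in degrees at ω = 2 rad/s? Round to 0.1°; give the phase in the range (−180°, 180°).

-44.9°

At s = jω = j2:
zero (s+951): 951 + j2 → |·| = √(951²+2²) = √904405 ≈ 951, ∠ = arctan(2/951) ≈ 0.12°
pole (s+2): 2 + j2 → |·| = √(2²+2²) = √8 ≈ 2.8284, ∠ = arctan(2/2) ≈ 45.00°
∠G = 0.12° − 45.00° = -44.88°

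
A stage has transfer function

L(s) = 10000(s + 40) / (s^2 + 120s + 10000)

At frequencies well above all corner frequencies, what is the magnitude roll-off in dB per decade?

Each pole contributes −20 dB/decade at high frequency; each zero contributes +20 dB/decade.
Net: 1 zero(s) − 2 pole(s) → -20 dB/decade.

-20 dB/decade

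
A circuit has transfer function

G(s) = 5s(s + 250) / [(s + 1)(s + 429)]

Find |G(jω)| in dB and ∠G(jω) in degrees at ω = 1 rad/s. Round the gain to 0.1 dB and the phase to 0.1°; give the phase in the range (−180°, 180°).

At s = jω = j1:
zero (s+250): 250 + j1 → |·| = √(250²+1²) = √62501 ≈ 250, ∠ = arctan(1/250) ≈ 0.23°
zero at origin: s = j1 → |·| = 1, ∠ = 90.00°
pole (s+1): 1 + j1 → |·| = √(1²+1²) = √2 ≈ 1.4142, ∠ = arctan(1/1) ≈ 45.00°
pole (s+429): 429 + j1 → |·| = √(429²+1²) = √184042 ≈ 429, ∠ = arctan(1/429) ≈ 0.13°
|G| = 5 · 250 / 606.69 ≈ 2.0604
Gain = 20 log₁₀(2.0604) ≈ 6.28 dB
∠G = 90.23° − 45.13° = 45.10°

6.3 dB, 45.1°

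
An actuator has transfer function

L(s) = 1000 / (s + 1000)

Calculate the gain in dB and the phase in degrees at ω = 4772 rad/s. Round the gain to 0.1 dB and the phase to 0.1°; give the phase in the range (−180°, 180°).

-13.8 dB, -78.2°

At s = jω = j4772:
pole (s+1000): 1000 + j4772 → |·| = √(1000²+4772²) = √23771984 ≈ 4875.7, ∠ = arctan(4772/1000) ≈ 78.16°
|L| = 1000 / 4875.7 ≈ 0.2051
Gain = 20 log₁₀(0.2051) ≈ -13.76 dB
∠L = 0.00° − 78.16° = -78.16°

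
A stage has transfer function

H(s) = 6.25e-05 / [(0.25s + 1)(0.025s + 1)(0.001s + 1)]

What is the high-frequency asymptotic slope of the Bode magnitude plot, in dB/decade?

-60 dB/decade

Each pole contributes −20 dB/decade at high frequency; each zero contributes +20 dB/decade.
Net: 0 zero(s) − 3 pole(s) → -60 dB/decade.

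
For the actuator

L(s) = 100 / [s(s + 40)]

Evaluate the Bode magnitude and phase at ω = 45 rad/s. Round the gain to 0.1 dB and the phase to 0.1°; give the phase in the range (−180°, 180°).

At s = jω = j45:
pole (s+40): 40 + j45 → |·| = √(40²+45²) = √3625 ≈ 60.208, ∠ = arctan(45/40) ≈ 48.37°
pole at origin: |s| = 45, ∠ = 90.00° (in denominator)
|L| = 100 / 2709.4 ≈ 0.036909
Gain = 20 log₁₀(0.036909) ≈ -28.66 dB
∠L = 0.00° − 138.37° = -138.37°

-28.7 dB, -138.4°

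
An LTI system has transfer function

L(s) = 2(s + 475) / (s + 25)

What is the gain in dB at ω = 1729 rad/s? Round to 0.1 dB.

At s = jω = j1729:
zero (s+475): 475 + j1729 → |·| = √(475²+1729²) = √3215066 ≈ 1793.1, ∠ = arctan(1729/475) ≈ 74.64°
pole (s+25): 25 + j1729 → |·| = √(25²+1729²) = √2990066 ≈ 1729.2, ∠ = arctan(1729/25) ≈ 89.17°
|L| = 2 · 1793.1 / 1729.2 ≈ 2.0739
Gain = 20 log₁₀(2.0739) ≈ 6.34 dB

6.3 dB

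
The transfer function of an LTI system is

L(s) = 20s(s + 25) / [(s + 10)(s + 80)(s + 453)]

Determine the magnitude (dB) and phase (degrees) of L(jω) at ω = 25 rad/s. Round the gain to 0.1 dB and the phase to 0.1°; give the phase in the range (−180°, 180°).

-35.3 dB, 46.3°

At s = jω = j25:
zero (s+25): 25 + j25 → |·| = √(25²+25²) = √1250 ≈ 35.355, ∠ = arctan(25/25) ≈ 45.00°
zero at origin: s = j25 → |·| = 25, ∠ = 90.00°
pole (s+10): 10 + j25 → |·| = √(10²+25²) = √725 ≈ 26.926, ∠ = arctan(25/10) ≈ 68.20°
pole (s+80): 80 + j25 → |·| = √(80²+25²) = √7025 ≈ 83.815, ∠ = arctan(25/80) ≈ 17.35°
pole (s+453): 453 + j25 → |·| = √(453²+25²) = √205834 ≈ 453.69, ∠ = arctan(25/453) ≈ 3.16°
|L| = 20 · 883.87 / 1.0239e+06 ≈ 0.017265
Gain = 20 log₁₀(0.017265) ≈ -35.26 dB
∠L = 135.00° − 88.71° = 46.29°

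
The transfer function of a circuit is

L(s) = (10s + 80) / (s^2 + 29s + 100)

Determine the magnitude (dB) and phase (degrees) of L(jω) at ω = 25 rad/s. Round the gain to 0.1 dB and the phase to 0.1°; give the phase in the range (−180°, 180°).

-10.7 dB, -53.7°

Substitute s = j25:
Numerator: 10(j25) + 80 = 80 + j250
Denominator: (j25)^2 + 29(j25) + 100 = -525 + j725
|N| = √(80² + 250²) ≈ 262.49, ∠N ≈ 72.26°
|D| = √(525² + 725²) ≈ 895.13, ∠D ≈ 125.91°
|L| = 262.49 / 895.13 ≈ 0.29324
Gain = 20 log₁₀(0.29324) ≈ -10.66 dB
∠L = 72.26° − 125.91° = -53.65°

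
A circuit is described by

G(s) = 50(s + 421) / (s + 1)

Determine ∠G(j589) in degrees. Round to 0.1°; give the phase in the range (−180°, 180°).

At s = jω = j589:
zero (s+421): 421 + j589 → |·| = √(421²+589²) = √524162 ≈ 723.99, ∠ = arctan(589/421) ≈ 54.44°
pole (s+1): 1 + j589 → |·| = √(1²+589²) = √346922 ≈ 589, ∠ = arctan(589/1) ≈ 89.90°
∠G = 54.44° − 89.90° = -35.46°

-35.5°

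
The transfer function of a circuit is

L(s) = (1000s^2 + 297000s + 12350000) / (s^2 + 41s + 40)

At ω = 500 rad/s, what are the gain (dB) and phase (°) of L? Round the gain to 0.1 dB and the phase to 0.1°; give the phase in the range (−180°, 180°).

61.0 dB, -27.3°

Substitute s = j500:
Numerator: 1000(j500)^2 + 297000(j500) + 12350000 = -237650000 + j148500000
Denominator: (j500)^2 + 41(j500) + 40 = -249960 + j20500
|N| = √(237650000² + 148500000²) ≈ 2.8023e+08, ∠N ≈ 148.00°
|D| = √(249960² + 20500²) ≈ 2.508e+05, ∠D ≈ 175.31°
|L| = 2.8023e+08 / 2.508e+05 ≈ 1117.3
Gain = 20 log₁₀(1117.3) ≈ 60.96 dB
∠L = 148.00° − 175.31° = -27.31°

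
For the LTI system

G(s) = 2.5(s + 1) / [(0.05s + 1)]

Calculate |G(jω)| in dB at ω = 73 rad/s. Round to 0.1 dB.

At ω = 73 rad/s:
zero (1 + j73·1) = 1 + j73 → |·| ≈ 73.007, ∠ ≈ 89.22°
pole (1 + j73·0.05) = 1 + j3.65 → |·| ≈ 3.7845, ∠ ≈ 74.68°
|G| = 2.5 · 73.007 / (3.7845) ≈ 48.228
Gain = 20 log₁₀(48.228) ≈ 33.67 dB

33.7 dB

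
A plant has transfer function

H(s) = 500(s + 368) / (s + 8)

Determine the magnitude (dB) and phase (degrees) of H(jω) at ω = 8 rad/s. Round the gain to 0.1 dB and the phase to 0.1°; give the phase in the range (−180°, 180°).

84.2 dB, -43.8°

At s = jω = j8:
zero (s+368): 368 + j8 → |·| = √(368²+8²) = √135488 ≈ 368.09, ∠ = arctan(8/368) ≈ 1.25°
pole (s+8): 8 + j8 → |·| = √(8²+8²) = √128 ≈ 11.314, ∠ = arctan(8/8) ≈ 45.00°
|H| = 500 · 368.09 / 11.314 ≈ 16267
Gain = 20 log₁₀(16267) ≈ 84.23 dB
∠H = 1.25° − 45.00° = -43.75°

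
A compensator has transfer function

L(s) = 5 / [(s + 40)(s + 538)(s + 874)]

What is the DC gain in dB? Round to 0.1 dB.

-131.5 dB

L(0) = 5 / (40·538·874) ≈ 2.6584e-07
20 log₁₀(2.6584e-07) ≈ -131.51 dB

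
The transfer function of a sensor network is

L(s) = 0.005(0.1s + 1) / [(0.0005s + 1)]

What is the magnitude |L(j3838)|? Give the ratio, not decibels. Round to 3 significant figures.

0.887

At ω = 3838 rad/s:
zero (1 + j3838·0.1) = 1 + j383.8 → |·| ≈ 383.8, ∠ ≈ 89.85°
pole (1 + j3838·0.0005) = 1 + j1.919 → |·| ≈ 2.1639, ∠ ≈ 62.48°
|L| = 0.005 · 383.8 / (2.1639) ≈ 0.88682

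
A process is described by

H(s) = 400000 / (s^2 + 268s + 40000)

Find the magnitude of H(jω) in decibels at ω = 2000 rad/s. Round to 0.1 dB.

-20.0 dB

At s = jω = j2000:
quadratic: (j2000)² + 268·j2000 + 40000 = -3960000 + j536000 → |·| ≈ 3.9961e+06, ∠ ≈ 172.29°
|H| = 400000 / 3.9961e+06 ≈ 0.1001
Gain = 20 log₁₀(0.1001) ≈ -19.99 dB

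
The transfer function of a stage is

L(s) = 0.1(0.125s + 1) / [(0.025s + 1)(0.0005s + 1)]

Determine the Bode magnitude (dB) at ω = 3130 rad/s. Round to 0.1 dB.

At ω = 3130 rad/s:
zero (1 + j3130·0.125) = 1 + j391.25 → |·| ≈ 391.25, ∠ ≈ 89.85°
pole (1 + j3130·0.025) = 1 + j78.25 → |·| ≈ 78.256, ∠ ≈ 89.27°
pole (1 + j3130·0.0005) = 1 + j1.565 → |·| ≈ 1.8572, ∠ ≈ 57.42°
|L| = 0.1 · 391.25 / (78.256 · 1.8572) ≈ 0.2692
Gain = 20 log₁₀(0.2692) ≈ -11.40 dB

-11.4 dB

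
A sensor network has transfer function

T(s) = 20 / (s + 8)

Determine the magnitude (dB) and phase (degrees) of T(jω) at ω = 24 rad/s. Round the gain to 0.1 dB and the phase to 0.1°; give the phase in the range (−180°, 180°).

-2.0 dB, -71.6°

Substitute s = j24:
Numerator: 20 = 20 + j0
Denominator: (j24) + 8 = 8 + j24
|N| = √(20² + 0²) ≈ 20, ∠N ≈ 0.00°
|D| = √(8² + 24²) ≈ 25.298, ∠D ≈ 71.57°
|T| = 20 / 25.298 ≈ 0.79058
Gain = 20 log₁₀(0.79058) ≈ -2.04 dB
∠T = 0.00° − 71.57° = -71.57°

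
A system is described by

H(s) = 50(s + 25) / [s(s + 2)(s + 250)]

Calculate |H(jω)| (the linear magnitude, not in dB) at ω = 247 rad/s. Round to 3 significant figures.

At s = jω = j247:
zero (s+25): 25 + j247 → |·| = √(25²+247²) = √61634 ≈ 248.26, ∠ = arctan(247/25) ≈ 84.22°
pole (s+2): 2 + j247 → |·| = √(2²+247²) = √61013 ≈ 247.01, ∠ = arctan(247/2) ≈ 89.54°
pole (s+250): 250 + j247 → |·| = √(250²+247²) = √123509 ≈ 351.44, ∠ = arctan(247/250) ≈ 44.65°
pole at origin: |s| = 247, ∠ = 90.00° (in denominator)
|H| = 50 · 248.26 / 2.1442e+07 ≈ 0.00057891

0.000579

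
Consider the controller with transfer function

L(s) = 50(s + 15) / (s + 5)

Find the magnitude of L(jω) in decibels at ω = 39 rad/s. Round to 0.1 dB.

At s = jω = j39:
zero (s+15): 15 + j39 → |·| = √(15²+39²) = √1746 ≈ 41.785, ∠ = arctan(39/15) ≈ 68.96°
pole (s+5): 5 + j39 → |·| = √(5²+39²) = √1546 ≈ 39.319, ∠ = arctan(39/5) ≈ 82.69°
|L| = 50 · 41.785 / 39.319 ≈ 53.136
Gain = 20 log₁₀(53.136) ≈ 34.51 dB

34.5 dB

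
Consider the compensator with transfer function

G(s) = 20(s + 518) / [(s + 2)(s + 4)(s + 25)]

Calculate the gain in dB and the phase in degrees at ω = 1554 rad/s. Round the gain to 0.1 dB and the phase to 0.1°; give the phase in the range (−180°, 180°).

-101.2 dB, 162.7°

At s = jω = j1554:
zero (s+518): 518 + j1554 → |·| = √(518²+1554²) = √2683240 ≈ 1638.1, ∠ = arctan(1554/518) ≈ 71.57°
pole (s+2): 2 + j1554 → |·| = √(2²+1554²) = √2414920 ≈ 1554, ∠ = arctan(1554/2) ≈ 89.93°
pole (s+4): 4 + j1554 → |·| = √(4²+1554²) = √2414932 ≈ 1554, ∠ = arctan(1554/4) ≈ 89.85°
pole (s+25): 25 + j1554 → |·| = √(25²+1554²) = √2415541 ≈ 1554.2, ∠ = arctan(1554/25) ≈ 89.08°
|G| = 20 · 1638.1 / 3.7533e+09 ≈ 8.7289e-06
Gain = 20 log₁₀(8.7289e-06) ≈ -101.18 dB
∠G = 71.57° − 268.86° = -197.29° ≡ 162.71° (principal value)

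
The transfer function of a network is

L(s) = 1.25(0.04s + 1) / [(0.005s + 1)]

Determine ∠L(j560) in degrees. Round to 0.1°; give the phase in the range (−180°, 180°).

At ω = 560 rad/s:
zero (1 + j560·0.04) = 1 + j22.4 → |·| ≈ 22.422, ∠ ≈ 87.44°
pole (1 + j560·0.005) = 1 + j2.8 → |·| ≈ 2.9732, ∠ ≈ 70.35°
∠L = (87.44°) − (70.35°) = 17.09°

17.1°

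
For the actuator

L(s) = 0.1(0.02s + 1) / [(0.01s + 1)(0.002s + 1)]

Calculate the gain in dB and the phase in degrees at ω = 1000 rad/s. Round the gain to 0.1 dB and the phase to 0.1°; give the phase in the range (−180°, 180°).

-21.0 dB, -60.6°

At ω = 1000 rad/s:
zero (1 + j1000·0.02) = 1 + j20 → |·| ≈ 20.025, ∠ ≈ 87.14°
pole (1 + j1000·0.01) = 1 + j10 → |·| ≈ 10.05, ∠ ≈ 84.29°
pole (1 + j1000·0.002) = 1 + j2 → |·| ≈ 2.2361, ∠ ≈ 63.43°
|L| = 0.1 · 20.025 / (10.05 · 2.2361) ≈ 0.089108
Gain = 20 log₁₀(0.089108) ≈ -21.00 dB
∠L = (87.14°) − (84.29° + 63.43°) = -60.58°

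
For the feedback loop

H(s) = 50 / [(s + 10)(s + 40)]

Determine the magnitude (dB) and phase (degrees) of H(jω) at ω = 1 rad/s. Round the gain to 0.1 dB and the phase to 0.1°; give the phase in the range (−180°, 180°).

-18.1 dB, -7.1°

At s = jω = j1:
pole (s+10): 10 + j1 → |·| = √(10²+1²) = √101 ≈ 10.05, ∠ = arctan(1/10) ≈ 5.71°
pole (s+40): 40 + j1 → |·| = √(40²+1²) = √1601 ≈ 40.012, ∠ = arctan(1/40) ≈ 1.43°
|H| = 50 / 402.12 ≈ 0.12434
Gain = 20 log₁₀(0.12434) ≈ -18.11 dB
∠H = 0.00° − 7.14° = -7.14°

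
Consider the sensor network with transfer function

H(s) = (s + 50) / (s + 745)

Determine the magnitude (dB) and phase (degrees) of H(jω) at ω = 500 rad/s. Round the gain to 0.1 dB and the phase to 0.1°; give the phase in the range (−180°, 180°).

-5.0 dB, 50.4°

Substitute s = j500:
Numerator: (j500) + 50 = 50 + j500
Denominator: (j500) + 745 = 745 + j500
|N| = √(50² + 500²) ≈ 502.49, ∠N ≈ 84.29°
|D| = √(745² + 500²) ≈ 897.23, ∠D ≈ 33.87°
|H| = 502.49 / 897.23 ≈ 0.56005
Gain = 20 log₁₀(0.56005) ≈ -5.04 dB
∠H = 84.29° − 33.87° = 50.42°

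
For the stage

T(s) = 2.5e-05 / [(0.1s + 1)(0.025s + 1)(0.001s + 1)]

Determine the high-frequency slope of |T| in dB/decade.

Each pole contributes −20 dB/decade at high frequency; each zero contributes +20 dB/decade.
Net: 0 zero(s) − 3 pole(s) → -60 dB/decade.

-60 dB/decade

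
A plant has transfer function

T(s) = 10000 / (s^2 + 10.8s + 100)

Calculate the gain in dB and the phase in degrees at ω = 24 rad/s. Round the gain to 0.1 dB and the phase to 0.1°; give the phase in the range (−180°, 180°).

25.3 dB, -151.4°

At s = jω = j24:
quadratic: (j24)² + 10.8·j24 + 100 = -476 + j259.2 → |·| ≈ 542, ∠ ≈ 151.43°
|T| = 10000 / 542 ≈ 18.45
Gain = 20 log₁₀(18.45) ≈ 25.32 dB
∠T = 0.00° − 151.43° = -151.43°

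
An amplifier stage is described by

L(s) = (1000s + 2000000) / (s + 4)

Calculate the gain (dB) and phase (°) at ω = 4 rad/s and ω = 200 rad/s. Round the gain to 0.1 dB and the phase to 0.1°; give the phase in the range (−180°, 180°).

ω = 4: 111.0 dB, -44.9°; ω = 200: 80.0 dB, -83.1°

Substitute s = j4:
Numerator: 1000(j4) + 2000000 = 2000000 + j4000
Denominator: (j4) + 4 = 4 + j4
|N| = √(2000000² + 4000²) ≈ 2e+06, ∠N ≈ 0.11°
|D| = √(4² + 4²) ≈ 5.6569, ∠D ≈ 45.00°
|L| = 2e+06 / 5.6569 ≈ 3.5355e+05
Gain = 20 log₁₀(3.5355e+05) ≈ 110.97 dB
∠L = 0.11° − 45.00° = -44.89°

Substitute s = j200:
Numerator: 1000(j200) + 2000000 = 2000000 + j200000
Denominator: (j200) + 4 = 4 + j200
|N| = √(2000000² + 200000²) ≈ 2.01e+06, ∠N ≈ 5.71°
|D| = √(4² + 200²) ≈ 200.04, ∠D ≈ 88.85°
|L| = 2.01e+06 / 200.04 ≈ 10048
Gain = 20 log₁₀(10048) ≈ 80.04 dB
∠L = 5.71° − 88.85° = -83.14°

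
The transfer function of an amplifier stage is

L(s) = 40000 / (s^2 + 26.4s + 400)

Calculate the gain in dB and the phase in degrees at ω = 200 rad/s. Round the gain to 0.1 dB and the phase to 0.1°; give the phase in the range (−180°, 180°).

At s = jω = j200:
quadratic: (j200)² + 26.4·j200 + 400 = -39600 + j5280 → |·| ≈ 39950, ∠ ≈ 172.41°
|L| = 40000 / 39950 ≈ 1.0013
Gain = 20 log₁₀(1.0013) ≈ 0.01 dB
∠L = 0.00° − 172.41° = -172.41°

0.0 dB, -172.4°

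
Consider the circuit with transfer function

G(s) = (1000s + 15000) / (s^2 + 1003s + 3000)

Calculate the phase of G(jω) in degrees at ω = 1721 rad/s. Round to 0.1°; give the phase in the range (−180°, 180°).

Substitute s = j1721:
Numerator: 1000(j1721) + 15000 = 15000 + j1721000
Denominator: (j1721)^2 + 1003(j1721) + 3000 = -2958841 + j1726163
|N| = √(15000² + 1721000²) ≈ 1.7211e+06, ∠N ≈ 89.50°
|D| = √(2958841² + 1726163²) ≈ 3.4255e+06, ∠D ≈ 149.74°
∠G = 89.50° − 149.74° = -60.24°

-60.2°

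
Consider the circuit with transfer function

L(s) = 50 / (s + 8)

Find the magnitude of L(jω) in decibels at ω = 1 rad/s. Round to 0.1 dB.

15.9 dB

At s = jω = j1:
pole (s+8): 8 + j1 → |·| = √(8²+1²) = √65 ≈ 8.0623, ∠ = arctan(1/8) ≈ 7.13°
|L| = 50 / 8.0623 ≈ 6.2017
Gain = 20 log₁₀(6.2017) ≈ 15.85 dB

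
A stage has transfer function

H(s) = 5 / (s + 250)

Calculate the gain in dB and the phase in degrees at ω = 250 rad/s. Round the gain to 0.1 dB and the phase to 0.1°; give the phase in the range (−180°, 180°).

-37.0 dB, -45.0°

Substitute s = j250:
Numerator: 5 = 5 + j0
Denominator: (j250) + 250 = 250 + j250
|N| = √(5² + 0²) ≈ 5, ∠N ≈ 0.00°
|D| = √(250² + 250²) ≈ 353.55, ∠D ≈ 45.00°
|H| = 5 / 353.55 ≈ 0.014142
Gain = 20 log₁₀(0.014142) ≈ -36.99 dB
∠H = 0.00° − 45.00° = -45.00°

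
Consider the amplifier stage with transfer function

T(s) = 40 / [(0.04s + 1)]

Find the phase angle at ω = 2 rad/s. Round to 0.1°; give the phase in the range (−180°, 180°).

-4.6°

At ω = 2 rad/s:
pole (1 + j2·0.04) = 1 + j0.08 → |·| ≈ 1.0032, ∠ ≈ 4.57°
∠T = (0°) − (4.57°) = -4.57°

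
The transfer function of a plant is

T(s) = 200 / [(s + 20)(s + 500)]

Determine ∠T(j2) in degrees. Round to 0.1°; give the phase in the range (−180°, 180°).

At s = jω = j2:
pole (s+20): 20 + j2 → |·| = √(20²+2²) = √404 ≈ 20.1, ∠ = arctan(2/20) ≈ 5.71°
pole (s+500): 500 + j2 → |·| = √(500²+2²) = √250004 ≈ 500, ∠ = arctan(2/500) ≈ 0.23°
∠T = 0.00° − 5.94° = -5.94°

-5.9°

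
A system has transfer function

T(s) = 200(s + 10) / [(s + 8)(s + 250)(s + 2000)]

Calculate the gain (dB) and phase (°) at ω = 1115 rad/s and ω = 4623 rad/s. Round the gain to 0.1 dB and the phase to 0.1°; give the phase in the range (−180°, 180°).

At s = jω = j1115:
zero (s+10): 10 + j1115 → |·| = √(10²+1115²) = √1243325 ≈ 1115, ∠ = arctan(1115/10) ≈ 89.49°
pole (s+8): 8 + j1115 → |·| = √(8²+1115²) = √1243289 ≈ 1115, ∠ = arctan(1115/8) ≈ 89.59°
pole (s+250): 250 + j1115 → |·| = √(250²+1115²) = √1305725 ≈ 1142.7, ∠ = arctan(1115/250) ≈ 77.36°
pole (s+2000): 2000 + j1115 → |·| = √(2000²+1115²) = √5243225 ≈ 2289.8, ∠ = arctan(1115/2000) ≈ 29.14°
|T| = 200 · 1115 / 2.9175e+09 ≈ 7.6435e-05
Gain = 20 log₁₀(7.6435e-05) ≈ -82.33 dB
∠T = 89.49° − 196.09° = -106.60°

At s = jω = j4623:
zero (s+10): 10 + j4623 → |·| = √(10²+4623²) = √21372229 ≈ 4623, ∠ = arctan(4623/10) ≈ 89.88°
pole (s+8): 8 + j4623 → |·| = √(8²+4623²) = √21372193 ≈ 4623, ∠ = arctan(4623/8) ≈ 89.90°
pole (s+250): 250 + j4623 → |·| = √(250²+4623²) = √21434629 ≈ 4629.8, ∠ = arctan(4623/250) ≈ 86.90°
pole (s+2000): 2000 + j4623 → |·| = √(2000²+4623²) = √25372129 ≈ 5037.1, ∠ = arctan(4623/2000) ≈ 66.61°
|T| = 200 · 4623 / 1.0781e+11 ≈ 8.5762e-06
Gain = 20 log₁₀(8.5762e-06) ≈ -101.33 dB
∠T = 89.88° − 243.41° = -153.53°

ω = 1115: -82.3 dB, -106.6°; ω = 4623: -101.3 dB, -153.5°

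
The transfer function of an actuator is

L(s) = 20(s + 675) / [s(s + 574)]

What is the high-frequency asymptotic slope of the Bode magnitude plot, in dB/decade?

Each pole contributes −20 dB/decade at high frequency; each zero contributes +20 dB/decade.
Net: 1 zero(s) − 2 pole(s) → -20 dB/decade.

-20 dB/decade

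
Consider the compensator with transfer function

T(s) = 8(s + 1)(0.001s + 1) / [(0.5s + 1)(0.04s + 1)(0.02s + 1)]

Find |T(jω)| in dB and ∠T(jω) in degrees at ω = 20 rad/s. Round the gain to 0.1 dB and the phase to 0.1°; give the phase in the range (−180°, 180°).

At ω = 20 rad/s:
zero (1 + j20·1) = 1 + j20 → |·| ≈ 20.025, ∠ ≈ 87.14°
zero (1 + j20·0.001) = 1 + j0.02 → |·| ≈ 1.0002, ∠ ≈ 1.15°
pole (1 + j20·0.5) = 1 + j10 → |·| ≈ 10.05, ∠ ≈ 84.29°
pole (1 + j20·0.04) = 1 + j0.8 → |·| ≈ 1.2806, ∠ ≈ 38.66°
pole (1 + j20·0.02) = 1 + j0.4 → |·| ≈ 1.077, ∠ ≈ 21.80°
|T| = 8 · 20.025 · 1.0002 / (10.05 · 1.2806 · 1.077) ≈ 11.56
Gain = 20 log₁₀(11.56) ≈ 21.26 dB
∠T = (87.14° + 1.15°) − (84.29° + 38.66° + 21.80°) = -56.46°

21.3 dB, -56.5°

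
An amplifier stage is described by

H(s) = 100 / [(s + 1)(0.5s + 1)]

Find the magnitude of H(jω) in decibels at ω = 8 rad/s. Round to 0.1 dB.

At ω = 8 rad/s:
pole (1 + j8·1) = 1 + j8 → |·| ≈ 8.0623, ∠ ≈ 82.87°
pole (1 + j8·0.5) = 1 + j4 → |·| ≈ 4.1231, ∠ ≈ 75.96°
|H| = 100 · 1 / (8.0623 · 4.1231) ≈ 3.0083
Gain = 20 log₁₀(3.0083) ≈ 9.57 dB

9.6 dB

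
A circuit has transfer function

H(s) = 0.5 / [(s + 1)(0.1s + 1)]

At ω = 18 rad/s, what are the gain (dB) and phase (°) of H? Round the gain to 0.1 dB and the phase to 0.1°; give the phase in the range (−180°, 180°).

-37.4 dB, -147.8°

At ω = 18 rad/s:
pole (1 + j18·1) = 1 + j18 → |·| ≈ 18.028, ∠ ≈ 86.82°
pole (1 + j18·0.1) = 1 + j1.8 → |·| ≈ 2.0591, ∠ ≈ 60.95°
|H| = 0.5 · 1 / (18.028 · 2.0591) ≈ 0.013469
Gain = 20 log₁₀(0.013469) ≈ -37.41 dB
∠H = (0°) − (86.82° + 60.95°) = -147.77°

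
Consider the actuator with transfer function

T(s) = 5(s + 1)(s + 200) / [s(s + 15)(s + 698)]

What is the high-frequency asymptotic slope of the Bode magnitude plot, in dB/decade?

Each pole contributes −20 dB/decade at high frequency; each zero contributes +20 dB/decade.
Net: 2 zero(s) − 3 pole(s) → -20 dB/decade.

-20 dB/decade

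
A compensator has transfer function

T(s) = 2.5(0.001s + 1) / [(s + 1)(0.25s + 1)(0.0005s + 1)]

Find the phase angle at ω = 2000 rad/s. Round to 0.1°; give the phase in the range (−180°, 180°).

At ω = 2000 rad/s:
zero (1 + j2000·0.001) = 1 + j2 → |·| ≈ 2.2361, ∠ ≈ 63.43°
pole (1 + j2000·1) = 1 + j2000 → |·| ≈ 2000, ∠ ≈ 89.97°
pole (1 + j2000·0.25) = 1 + j500 → |·| ≈ 500, ∠ ≈ 89.89°
pole (1 + j2000·0.0005) = 1 + j1 → |·| ≈ 1.4142, ∠ ≈ 45.00°
∠T = (63.43°) − (89.97° + 89.89° + 45.00°) = -161.43°

-161.4°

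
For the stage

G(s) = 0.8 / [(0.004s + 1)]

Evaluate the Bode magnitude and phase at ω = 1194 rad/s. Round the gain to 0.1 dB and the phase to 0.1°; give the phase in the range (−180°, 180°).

-15.7 dB, -78.2°

At ω = 1194 rad/s:
pole (1 + j1194·0.004) = 1 + j4.776 → |·| ≈ 4.8796, ∠ ≈ 78.17°
|G| = 0.8 · 1 / (4.8796) ≈ 0.16395
Gain = 20 log₁₀(0.16395) ≈ -15.71 dB
∠G = (0°) − (78.17°) = -78.17°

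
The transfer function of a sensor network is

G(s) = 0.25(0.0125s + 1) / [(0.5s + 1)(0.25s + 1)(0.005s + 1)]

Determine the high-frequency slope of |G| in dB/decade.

-40 dB/decade

Each pole contributes −20 dB/decade at high frequency; each zero contributes +20 dB/decade.
Net: 1 zero(s) − 3 pole(s) → -40 dB/decade.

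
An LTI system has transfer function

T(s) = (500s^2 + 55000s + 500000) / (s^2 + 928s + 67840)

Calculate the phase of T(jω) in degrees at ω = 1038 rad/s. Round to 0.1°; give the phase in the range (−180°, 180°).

Substitute s = j1038:
Numerator: 500(j1038)^2 + 55000(j1038) + 500000 = -538222000 + j57090000
Denominator: (j1038)^2 + 928(j1038) + 67840 = -1009604 + j963264
|N| = √(538222000² + 57090000²) ≈ 5.4124e+08, ∠N ≈ 173.95°
|D| = √(1009604² + 963264²) ≈ 1.3954e+06, ∠D ≈ 136.35°
∠T = 173.95° − 136.35° = 37.60°

37.6°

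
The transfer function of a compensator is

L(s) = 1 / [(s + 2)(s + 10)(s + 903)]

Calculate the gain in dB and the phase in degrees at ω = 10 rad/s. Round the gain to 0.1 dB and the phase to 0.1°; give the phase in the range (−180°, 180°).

-102.3 dB, -124.3°

At s = jω = j10:
pole (s+2): 2 + j10 → |·| = √(2²+10²) = √104 ≈ 10.198, ∠ = arctan(10/2) ≈ 78.69°
pole (s+10): 10 + j10 → |·| = √(10²+10²) = √200 ≈ 14.142, ∠ = arctan(10/10) ≈ 45.00°
pole (s+903): 903 + j10 → |·| = √(903²+10²) = √815509 ≈ 903.06, ∠ = arctan(10/903) ≈ 0.63°
|L| = 1 / 1.3024e+05 ≈ 7.6781e-06
Gain = 20 log₁₀(7.6781e-06) ≈ -102.29 dB
∠L = 0.00° − 124.32° = -124.32°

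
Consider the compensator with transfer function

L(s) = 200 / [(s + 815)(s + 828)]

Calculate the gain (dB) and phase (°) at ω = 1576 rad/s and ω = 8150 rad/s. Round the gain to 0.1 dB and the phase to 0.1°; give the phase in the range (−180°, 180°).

ω = 1576: -84.0 dB, -124.9°; ω = 8150: -110.5 dB, -168.5°

At s = jω = j1576:
pole (s+815): 815 + j1576 → |·| = √(815²+1576²) = √3148001 ≈ 1774.3, ∠ = arctan(1576/815) ≈ 62.66°
pole (s+828): 828 + j1576 → |·| = √(828²+1576²) = √3169360 ≈ 1780.3, ∠ = arctan(1576/828) ≈ 62.28°
|L| = 200 / 3.1588e+06 ≈ 6.3315e-05
Gain = 20 log₁₀(6.3315e-05) ≈ -83.97 dB
∠L = 0.00° − 124.94° = -124.94°

At s = jω = j8150:
pole (s+815): 815 + j8150 → |·| = √(815²+8150²) = √67086725 ≈ 8190.6, ∠ = arctan(8150/815) ≈ 84.29°
pole (s+828): 828 + j8150 → |·| = √(828²+8150²) = √67108084 ≈ 8192, ∠ = arctan(8150/828) ≈ 84.20°
|L| = 200 / 6.7097e+07 ≈ 2.9808e-06
Gain = 20 log₁₀(2.9808e-06) ≈ -110.51 dB
∠L = 0.00° − 168.49° = -168.49°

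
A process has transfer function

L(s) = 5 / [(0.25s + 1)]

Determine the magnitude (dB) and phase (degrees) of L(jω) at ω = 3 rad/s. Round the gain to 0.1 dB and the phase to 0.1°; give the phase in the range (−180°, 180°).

12.0 dB, -36.9°

At ω = 3 rad/s:
pole (1 + j3·0.25) = 1 + j0.75 → |·| ≈ 1.25, ∠ ≈ 36.87°
|L| = 5 · 1 / (1.25) ≈ 4
Gain = 20 log₁₀(4) ≈ 12.04 dB
∠L = (0°) − (36.87°) = -36.87°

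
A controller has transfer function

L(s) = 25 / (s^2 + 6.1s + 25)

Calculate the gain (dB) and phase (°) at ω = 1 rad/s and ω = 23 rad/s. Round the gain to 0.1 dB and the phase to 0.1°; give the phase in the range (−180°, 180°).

ω = 1: 0.1 dB, -14.3°; ω = 23: -26.4 dB, -164.4°

At s = jω = j1:
quadratic: (j1)² + 6.1·j1 + 25 = 24 + j6.1 → |·| ≈ 24.763, ∠ ≈ 14.26°
|L| = 25 / 24.763 ≈ 1.0096
Gain = 20 log₁₀(1.0096) ≈ 0.08 dB
∠L = 0.00° − 14.26° = -14.26°

At s = jω = j23:
quadratic: (j23)² + 6.1·j23 + 25 = -504 + j140.3 → |·| ≈ 523.16, ∠ ≈ 164.44°
|L| = 25 / 523.16 ≈ 0.047787
Gain = 20 log₁₀(0.047787) ≈ -26.41 dB
∠L = 0.00° − 164.44° = -164.44°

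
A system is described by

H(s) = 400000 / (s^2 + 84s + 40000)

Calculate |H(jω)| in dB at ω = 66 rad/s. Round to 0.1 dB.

At s = jω = j66:
quadratic: (j66)² + 84·j66 + 40000 = 35644 + j5544 → |·| ≈ 36073, ∠ ≈ 8.84°
|H| = 400000 / 36073 ≈ 11.089
Gain = 20 log₁₀(11.089) ≈ 20.90 dB

20.9 dB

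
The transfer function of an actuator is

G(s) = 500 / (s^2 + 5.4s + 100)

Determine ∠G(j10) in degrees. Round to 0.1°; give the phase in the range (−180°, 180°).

-90.0°

At s = jω = j10:
quadratic: (j10)² + 5.4·j10 + 100 = 0 + j54 → |·| ≈ 54, ∠ ≈ 90.00°
∠G = 0.00° − 90.00° = -90.00°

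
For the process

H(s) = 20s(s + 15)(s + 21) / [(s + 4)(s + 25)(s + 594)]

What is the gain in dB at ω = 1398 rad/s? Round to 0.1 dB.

At s = jω = j1398:
zero (s+15): 15 + j1398 → |·| = √(15²+1398²) = √1954629 ≈ 1398.1, ∠ = arctan(1398/15) ≈ 89.39°
zero (s+21): 21 + j1398 → |·| = √(21²+1398²) = √1954845 ≈ 1398.2, ∠ = arctan(1398/21) ≈ 89.14°
zero at origin: s = j1398 → |·| = 1398, ∠ = 90.00°
pole (s+4): 4 + j1398 → |·| = √(4²+1398²) = √1954420 ≈ 1398, ∠ = arctan(1398/4) ≈ 89.84°
pole (s+25): 25 + j1398 → |·| = √(25²+1398²) = √1955029 ≈ 1398.2, ∠ = arctan(1398/25) ≈ 88.98°
pole (s+594): 594 + j1398 → |·| = √(594²+1398²) = √2307240 ≈ 1519, ∠ = arctan(1398/594) ≈ 66.98°
|H| = 20 · 2.7328e+09 / 2.9692e+09 ≈ 18.408
Gain = 20 log₁₀(18.408) ≈ 25.30 dB

25.3 dB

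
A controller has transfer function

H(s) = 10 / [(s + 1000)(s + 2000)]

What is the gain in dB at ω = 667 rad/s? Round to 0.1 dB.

-108.1 dB

At s = jω = j667:
pole (s+1000): 1000 + j667 → |·| = √(1000²+667²) = √1444889 ≈ 1202, ∠ = arctan(667/1000) ≈ 33.70°
pole (s+2000): 2000 + j667 → |·| = √(2000²+667²) = √4444889 ≈ 2108.3, ∠ = arctan(667/2000) ≈ 18.44°
|H| = 10 / 2.5342e+06 ≈ 3.946e-06
Gain = 20 log₁₀(3.946e-06) ≈ -108.08 dB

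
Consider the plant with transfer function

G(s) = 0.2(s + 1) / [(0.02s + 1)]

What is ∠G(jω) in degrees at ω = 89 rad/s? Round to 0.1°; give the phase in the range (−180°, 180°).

At ω = 89 rad/s:
zero (1 + j89·1) = 1 + j89 → |·| ≈ 89.006, ∠ ≈ 89.36°
pole (1 + j89·0.02) = 1 + j1.78 → |·| ≈ 2.0417, ∠ ≈ 60.67°
∠G = (89.36°) − (60.67°) = 28.69°

28.7°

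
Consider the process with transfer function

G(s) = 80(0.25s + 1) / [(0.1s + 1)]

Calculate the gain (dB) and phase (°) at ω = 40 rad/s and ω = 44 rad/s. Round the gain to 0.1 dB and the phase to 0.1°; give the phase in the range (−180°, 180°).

At ω = 40 rad/s:
zero (1 + j40·0.25) = 1 + j10 → |·| ≈ 10.05, ∠ ≈ 84.29°
pole (1 + j40·0.1) = 1 + j4 → |·| ≈ 4.1231, ∠ ≈ 75.96°
|G| = 80 · 10.05 / (4.1231) ≈ 195
Gain = 20 log₁₀(195) ≈ 45.80 dB
∠G = (84.29°) − (75.96°) = 8.33°

At ω = 44 rad/s:
zero (1 + j44·0.25) = 1 + j11 → |·| ≈ 11.045, ∠ ≈ 84.81°
pole (1 + j44·0.1) = 1 + j4.4 → |·| ≈ 4.5122, ∠ ≈ 77.20°
|G| = 80 · 11.045 / (4.5122) ≈ 195.82
Gain = 20 log₁₀(195.82) ≈ 45.84 dB
∠G = (84.81°) − (77.20°) = 7.61°

ω = 40: 45.8 dB, 8.3°; ω = 44: 45.8 dB, 7.6°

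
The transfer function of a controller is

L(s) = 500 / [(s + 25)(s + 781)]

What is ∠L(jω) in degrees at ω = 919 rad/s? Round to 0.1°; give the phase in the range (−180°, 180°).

-138.1°

At s = jω = j919:
pole (s+25): 25 + j919 → |·| = √(25²+919²) = √845186 ≈ 919.34, ∠ = arctan(919/25) ≈ 88.44°
pole (s+781): 781 + j919 → |·| = √(781²+919²) = √1454522 ≈ 1206, ∠ = arctan(919/781) ≈ 49.64°
∠L = 0.00° − 138.08° = -138.08°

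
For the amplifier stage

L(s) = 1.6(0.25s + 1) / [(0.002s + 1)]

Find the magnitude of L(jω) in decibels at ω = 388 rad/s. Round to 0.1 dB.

41.8 dB

At ω = 388 rad/s:
zero (1 + j388·0.25) = 1 + j97 → |·| ≈ 97.005, ∠ ≈ 89.41°
pole (1 + j388·0.002) = 1 + j0.776 → |·| ≈ 1.2658, ∠ ≈ 37.81°
|L| = 1.6 · 97.005 / (1.2658) ≈ 122.62
Gain = 20 log₁₀(122.62) ≈ 41.77 dB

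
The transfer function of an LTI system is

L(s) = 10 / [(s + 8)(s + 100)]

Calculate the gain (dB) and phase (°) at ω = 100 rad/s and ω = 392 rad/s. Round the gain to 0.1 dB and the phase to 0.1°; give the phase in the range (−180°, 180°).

At s = jω = j100:
pole (s+8): 8 + j100 → |·| = √(8²+100²) = √10064 ≈ 100.32, ∠ = arctan(100/8) ≈ 85.43°
pole (s+100): 100 + j100 → |·| = √(100²+100²) = √20000 ≈ 141.42, ∠ = arctan(100/100) ≈ 45.00°
|L| = 10 / 14187 ≈ 0.00070487
Gain = 20 log₁₀(0.00070487) ≈ -63.04 dB
∠L = 0.00° − 130.43° = -130.43°

At s = jω = j392:
pole (s+8): 8 + j392 → |·| = √(8²+392²) = √153728 ≈ 392.08, ∠ = arctan(392/8) ≈ 88.83°
pole (s+100): 100 + j392 → |·| = √(100²+392²) = √163664 ≈ 404.55, ∠ = arctan(392/100) ≈ 75.69°
|L| = 10 / 1.5862e+05 ≈ 6.3044e-05
Gain = 20 log₁₀(6.3044e-05) ≈ -84.01 dB
∠L = 0.00° − 164.52° = -164.52°

ω = 100: -63.0 dB, -130.4°; ω = 392: -84.0 dB, -164.5°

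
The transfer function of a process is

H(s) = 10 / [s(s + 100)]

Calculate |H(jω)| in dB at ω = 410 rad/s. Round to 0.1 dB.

-84.8 dB

At s = jω = j410:
pole (s+100): 100 + j410 → |·| = √(100²+410²) = √178100 ≈ 422.02, ∠ = arctan(410/100) ≈ 76.29°
pole at origin: |s| = 410, ∠ = 90.00° (in denominator)
|H| = 10 / 1.7303e+05 ≈ 5.7793e-05
Gain = 20 log₁₀(5.7793e-05) ≈ -84.76 dB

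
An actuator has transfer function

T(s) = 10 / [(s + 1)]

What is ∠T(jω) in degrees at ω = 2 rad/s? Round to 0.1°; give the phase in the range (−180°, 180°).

-63.4°

At ω = 2 rad/s:
pole (1 + j2·1) = 1 + j2 → |·| ≈ 2.2361, ∠ ≈ 63.43°
∠T = (0°) − (63.43°) = -63.43°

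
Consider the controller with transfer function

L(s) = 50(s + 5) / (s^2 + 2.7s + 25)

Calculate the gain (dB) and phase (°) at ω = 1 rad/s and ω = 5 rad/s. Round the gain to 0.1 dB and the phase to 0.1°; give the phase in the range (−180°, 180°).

ω = 1: 20.5 dB, 4.9°; ω = 5: 28.4 dB, -45.0°

At s = jω = j1:
zero (s+5): 5 + j1 → |·| = √(5²+1²) = √26 ≈ 5.099, ∠ = arctan(1/5) ≈ 11.31°
quadratic: (j1)² + 2.7·j1 + 25 = 24 + j2.7 → |·| ≈ 24.151, ∠ ≈ 6.42°
|L| = 50 · 5.099 / 24.151 ≈ 10.556
Gain = 20 log₁₀(10.556) ≈ 20.47 dB
∠L = 11.31° − 6.42° = 4.89°

At s = jω = j5:
zero (s+5): 5 + j5 → |·| = √(5²+5²) = √50 ≈ 7.0711, ∠ = arctan(5/5) ≈ 45.00°
quadratic: (j5)² + 2.7·j5 + 25 = 0 + j13.5 → |·| ≈ 13.5, ∠ ≈ 90.00°
|L| = 50 · 7.0711 / 13.5 ≈ 26.189
Gain = 20 log₁₀(26.189) ≈ 28.36 dB
∠L = 45.00° − 90.00° = -45.00°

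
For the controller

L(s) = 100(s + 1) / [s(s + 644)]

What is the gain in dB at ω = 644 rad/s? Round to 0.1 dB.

-19.2 dB

At s = jω = j644:
zero (s+1): 1 + j644 → |·| = √(1²+644²) = √414737 ≈ 644, ∠ = arctan(644/1) ≈ 89.91°
pole (s+644): 644 + j644 → |·| = √(644²+644²) = √829472 ≈ 910.75, ∠ = arctan(644/644) ≈ 45.00°
pole at origin: |s| = 644, ∠ = 90.00° (in denominator)
|L| = 100 · 644 / 5.8652e+05 ≈ 0.1098
Gain = 20 log₁₀(0.1098) ≈ -19.19 dB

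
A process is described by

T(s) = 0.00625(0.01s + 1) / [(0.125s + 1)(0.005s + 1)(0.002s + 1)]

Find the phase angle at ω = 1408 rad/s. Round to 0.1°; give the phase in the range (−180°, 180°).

-156.1°

At ω = 1408 rad/s:
zero (1 + j1408·0.01) = 1 + j14.08 → |·| ≈ 14.115, ∠ ≈ 85.94°
pole (1 + j1408·0.125) = 1 + j176 → |·| ≈ 176, ∠ ≈ 89.67°
pole (1 + j1408·0.005) = 1 + j7.04 → |·| ≈ 7.1107, ∠ ≈ 81.92°
pole (1 + j1408·0.002) = 1 + j2.816 → |·| ≈ 2.9883, ∠ ≈ 70.45°
∠T = (85.94°) − (89.67° + 81.92° + 70.45°) = -156.10°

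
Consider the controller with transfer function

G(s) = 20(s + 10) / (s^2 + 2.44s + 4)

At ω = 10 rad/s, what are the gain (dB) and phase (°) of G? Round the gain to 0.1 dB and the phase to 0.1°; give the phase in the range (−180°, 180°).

At s = jω = j10:
zero (s+10): 10 + j10 → |·| = √(10²+10²) = √200 ≈ 14.142, ∠ = arctan(10/10) ≈ 45.00°
quadratic: (j10)² + 2.44·j10 + 4 = -96 + j24.4 → |·| ≈ 99.052, ∠ ≈ 165.74°
|G| = 20 · 14.142 / 99.052 ≈ 2.8555
Gain = 20 log₁₀(2.8555) ≈ 9.11 dB
∠G = 45.00° − 165.74° = -120.74°

9.1 dB, -120.7°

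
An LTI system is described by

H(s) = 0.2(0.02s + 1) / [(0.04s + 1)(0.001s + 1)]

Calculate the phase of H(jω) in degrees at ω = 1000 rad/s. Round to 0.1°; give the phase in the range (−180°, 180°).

At ω = 1000 rad/s:
zero (1 + j1000·0.02) = 1 + j20 → |·| ≈ 20.025, ∠ ≈ 87.14°
pole (1 + j1000·0.04) = 1 + j40 → |·| ≈ 40.012, ∠ ≈ 88.57°
pole (1 + j1000·0.001) = 1 + j1 → |·| ≈ 1.4142, ∠ ≈ 45.00°
∠H = (87.14°) − (88.57° + 45.00°) = -46.43°

-46.4°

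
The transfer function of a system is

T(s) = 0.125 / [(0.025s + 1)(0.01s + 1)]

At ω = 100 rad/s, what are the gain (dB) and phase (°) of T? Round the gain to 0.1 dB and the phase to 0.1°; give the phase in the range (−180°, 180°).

-29.7 dB, -113.2°

At ω = 100 rad/s:
pole (1 + j100·0.025) = 1 + j2.5 → |·| ≈ 2.6926, ∠ ≈ 68.20°
pole (1 + j100·0.01) = 1 + j1 → |·| ≈ 1.4142, ∠ ≈ 45.00°
|T| = 0.125 · 1 / (2.6926 · 1.4142) ≈ 0.032827
Gain = 20 log₁₀(0.032827) ≈ -29.68 dB
∠T = (0°) − (68.20° + 45.00°) = -113.20°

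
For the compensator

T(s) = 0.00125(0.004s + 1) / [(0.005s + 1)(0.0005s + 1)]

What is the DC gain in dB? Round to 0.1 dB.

T(0) = 0.00125 · 1 / 1 = 0.00125
20 log₁₀(0.00125) ≈ -58.06 dB

-58.1 dB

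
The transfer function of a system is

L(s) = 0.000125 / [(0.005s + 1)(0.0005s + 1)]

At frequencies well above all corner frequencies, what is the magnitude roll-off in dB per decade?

-40 dB/decade

Each pole contributes −20 dB/decade at high frequency; each zero contributes +20 dB/decade.
Net: 0 zero(s) − 2 pole(s) → -40 dB/decade.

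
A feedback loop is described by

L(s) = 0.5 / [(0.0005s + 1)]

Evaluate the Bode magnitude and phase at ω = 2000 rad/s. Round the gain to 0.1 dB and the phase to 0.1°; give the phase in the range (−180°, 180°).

-9.0 dB, -45.0°

At ω = 2000 rad/s:
pole (1 + j2000·0.0005) = 1 + j1 → |·| ≈ 1.4142, ∠ ≈ 45.00°
|L| = 0.5 · 1 / (1.4142) ≈ 0.35356
Gain = 20 log₁₀(0.35356) ≈ -9.03 dB
∠L = (0°) − (45.00°) = -45.00°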